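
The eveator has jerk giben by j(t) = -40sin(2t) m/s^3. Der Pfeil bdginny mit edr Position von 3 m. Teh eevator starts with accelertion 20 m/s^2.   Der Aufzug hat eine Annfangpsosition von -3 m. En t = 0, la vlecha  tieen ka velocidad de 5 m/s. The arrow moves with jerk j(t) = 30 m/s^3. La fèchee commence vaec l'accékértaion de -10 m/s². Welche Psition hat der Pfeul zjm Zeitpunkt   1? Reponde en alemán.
Ausgehend von dem Ruck j(t) = 30, nehmen wir 3 Stammfunktionen. Das Integral von dem Ruck, mit a(0) = -10, ergibt die Beschleunigung: a(t) = 30·t - 10. Das Integral von der Beschleunigung ist die Geschwindigkeit. Mit v(0) = 5 erhalten wir v(t) = 15·t^2 - 10·t + 5. Durch Integration von der Geschwindigkeit und Verwendung der Anfangsbedingung x(0) = 3, erhalten wir x(t) = 5·t^3 - 5·t^2 + 5·t + 3. Aus der Gleichung für die Position x(t) = 5·t^3 - 5·t^2 + 5·t + 3, setzen wir t = 1 ein und erhalten x = 8.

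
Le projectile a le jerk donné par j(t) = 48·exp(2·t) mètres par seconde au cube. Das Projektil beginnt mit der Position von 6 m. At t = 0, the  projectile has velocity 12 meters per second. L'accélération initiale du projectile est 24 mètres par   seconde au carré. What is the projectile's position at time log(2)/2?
We need to integrate our jerk equation j(t) = 48·exp(2·t) 3 times. Taking ∫j(t)dt and applying a(0) = 24, we find a(t) = 24·exp(2·t). Finding the antiderivative of a(t) and using v(0) = 12: v(t) = 12·exp(2·t). Taking ∫v(t)dt and applying x(0) = 6, we find x(t) = 6·exp(2·t). Using x(t) = 6·exp(2·t) and substituting t = log(2)/2, we find x = 12.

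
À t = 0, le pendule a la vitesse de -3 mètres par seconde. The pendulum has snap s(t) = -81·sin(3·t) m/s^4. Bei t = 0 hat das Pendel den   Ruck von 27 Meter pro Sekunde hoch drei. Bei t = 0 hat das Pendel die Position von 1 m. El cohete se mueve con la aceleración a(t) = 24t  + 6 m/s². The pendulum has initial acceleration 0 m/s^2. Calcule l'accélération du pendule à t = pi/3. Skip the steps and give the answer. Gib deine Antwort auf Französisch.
L'accélération à t = pi/3 est a = 0.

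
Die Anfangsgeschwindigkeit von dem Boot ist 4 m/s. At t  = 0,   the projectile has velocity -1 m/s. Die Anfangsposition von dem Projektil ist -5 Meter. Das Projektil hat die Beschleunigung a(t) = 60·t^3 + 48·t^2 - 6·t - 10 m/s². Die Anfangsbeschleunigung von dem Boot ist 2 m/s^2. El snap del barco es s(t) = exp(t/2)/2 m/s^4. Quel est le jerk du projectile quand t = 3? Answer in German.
Ausgehend von der Beschleunigung a(t) = 60·t^3 + 48·t^2 - 6·t - 10, nehmen wir 1 Ableitung. Mit d/dt von a(t) finden wir j(t) = 180·t^2 + 96·t - 6. Mit j(t) = 180·t^2 + 96·t - 6 und Einsetzen von t = 3, finden wir j = 1902.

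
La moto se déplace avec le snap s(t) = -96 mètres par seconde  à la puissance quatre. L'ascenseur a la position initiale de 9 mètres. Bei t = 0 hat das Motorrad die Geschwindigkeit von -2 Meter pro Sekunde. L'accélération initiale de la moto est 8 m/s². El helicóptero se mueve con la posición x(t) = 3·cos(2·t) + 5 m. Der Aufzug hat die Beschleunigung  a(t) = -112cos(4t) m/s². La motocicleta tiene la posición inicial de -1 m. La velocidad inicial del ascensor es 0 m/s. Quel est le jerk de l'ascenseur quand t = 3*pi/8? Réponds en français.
Pour résoudre ceci, nous devons prendre 1 dérivée de notre équation de l'accélération a(t) = -112·cos(4·t). La dérivée de l'accélération donne le jerk: j(t) = 448·sin(4·t). En utilisant j(t) = 448·sin(4·t) et en substituant t = 3*pi/8, nous trouvons j = -448.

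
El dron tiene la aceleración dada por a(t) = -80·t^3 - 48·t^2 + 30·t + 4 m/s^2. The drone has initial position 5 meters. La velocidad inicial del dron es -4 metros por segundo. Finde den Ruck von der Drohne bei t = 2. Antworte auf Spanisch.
Debemos derivar nuestra ecuación de la aceleración a(t) = -80·t^3 - 48·t^2 + 30·t + 4 1 vez. La derivada de la aceleración da la sacudida: j(t) = -240·t^2 - 96·t + 30. Usando j(t) = -240·t^2 - 96·t + 30 y sustituyendo t = 2, encontramos j = -1122.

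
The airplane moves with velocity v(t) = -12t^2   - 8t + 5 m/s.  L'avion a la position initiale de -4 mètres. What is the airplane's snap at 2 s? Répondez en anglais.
We must differentiate our velocity equation v(t) = -12·t^2 - 8·t + 5 3 times. Taking d/dt of v(t), we find a(t) = -24·t - 8. Taking d/dt of a(t), we find j(t) = -24. Taking d/dt of j(t), we find s(t) = 0. From the given snap equation s(t) = 0, we substitute t = 2 to get s = 0.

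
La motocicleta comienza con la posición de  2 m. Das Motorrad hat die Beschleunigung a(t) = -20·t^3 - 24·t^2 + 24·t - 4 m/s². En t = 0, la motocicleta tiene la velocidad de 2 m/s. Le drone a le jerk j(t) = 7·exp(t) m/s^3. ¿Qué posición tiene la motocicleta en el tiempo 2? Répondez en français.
Nous devons trouver la primitive de notre équation de l'accélération a(t) = -20·t^3 - 24·t^2 + 24·t - 4 2 fois. En prenant ∫a(t)dt et en appliquant v(0) = 2, nous trouvons v(t) = -5·t^4 - 8·t^3 + 12·t^2 - 4·t + 2. La primitive de la vitesse est la position. En utilisant x(0) = 2, nous obtenons x(t) = -t^5 - 2·t^4 + 4·t^3 - 2·t^2 + 2·t + 2. Nous avons la position x(t) = -t^5 - 2·t^4 + 4·t^3 - 2·t^2 + 2·t + 2. En substituant t = 2: x(2) = -34.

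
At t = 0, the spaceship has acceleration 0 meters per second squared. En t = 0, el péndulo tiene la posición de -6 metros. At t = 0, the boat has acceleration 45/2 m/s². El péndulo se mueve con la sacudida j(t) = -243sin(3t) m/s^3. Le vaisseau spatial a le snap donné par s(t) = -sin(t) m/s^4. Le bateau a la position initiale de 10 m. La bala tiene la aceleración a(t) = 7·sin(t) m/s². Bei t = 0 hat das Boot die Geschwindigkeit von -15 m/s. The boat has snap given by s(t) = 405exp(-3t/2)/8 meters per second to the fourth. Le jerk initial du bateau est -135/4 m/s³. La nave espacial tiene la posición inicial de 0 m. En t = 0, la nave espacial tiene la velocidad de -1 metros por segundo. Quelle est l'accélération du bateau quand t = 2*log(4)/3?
Nous devons intégrer notre équation du snap s(t) = 405·exp(-3·t/2)/8 2 fois. L'intégrale du snap est le jerk. En utilisant j(0) = -135/4, nous obtenons j(t) = -135·exp(-3·t/2)/4. L'intégrale du jerk, avec a(0) = 45/2, donne l'accélération: a(t) = 45·exp(-3·t/2)/2. Nous avons l'accélération a(t) = 45·exp(-3·t/2)/2. En substituant t = 2*log(4)/3: a(2*log(4)/3) = 45/8.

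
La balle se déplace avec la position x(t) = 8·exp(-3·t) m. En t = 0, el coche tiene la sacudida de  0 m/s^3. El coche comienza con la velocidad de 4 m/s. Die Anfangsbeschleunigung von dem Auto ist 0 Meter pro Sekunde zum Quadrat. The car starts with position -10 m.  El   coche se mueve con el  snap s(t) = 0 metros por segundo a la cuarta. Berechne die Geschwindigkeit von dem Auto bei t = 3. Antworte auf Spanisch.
Para resolver esto, necesitamos tomar 3 antiderivadas de nuestra ecuación del snap s(t) = 0. Tomando ∫s(t)dt y aplicando j(0) = 0, encontramos j(t) = 0. La antiderivada de la sacudida, con a(0) = 0, da la aceleración: a(t) = 0. La antiderivada de la aceleración es la velocidad. Usando v(0) = 4, obtenemos v(t) = 4. Tenemos la velocidad v(t) = 4. Sustituyendo t = 3: v(3) = 4.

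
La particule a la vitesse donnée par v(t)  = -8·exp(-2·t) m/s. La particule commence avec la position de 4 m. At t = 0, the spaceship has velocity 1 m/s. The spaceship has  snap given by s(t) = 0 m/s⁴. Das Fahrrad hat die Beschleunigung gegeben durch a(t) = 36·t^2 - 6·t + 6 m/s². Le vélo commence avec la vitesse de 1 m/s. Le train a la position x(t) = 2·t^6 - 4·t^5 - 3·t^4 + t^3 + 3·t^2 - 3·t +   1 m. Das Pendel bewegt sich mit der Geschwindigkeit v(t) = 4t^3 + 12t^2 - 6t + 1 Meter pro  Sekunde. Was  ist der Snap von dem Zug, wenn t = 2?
Wir müssen unsere Gleichung für die Position x(t) = 2·t^6 - 4·t^5 - 3·t^4 + t^3 + 3·t^2 - 3·t + 1 4-mal ableiten. Die Ableitung von der Position ergibt die Geschwindigkeit: v(t) = 12·t^5 - 20·t^4 - 12·t^3 + 3·t^2 + 6·t - 3. Die Ableitung von der Geschwindigkeit ergibt die Beschleunigung: a(t) = 60·t^4 - 80·t^3 - 36·t^2 + 6·t + 6. Mit d/dt von a(t) finden wir j(t) = 240·t^3 - 240·t^2 - 72·t + 6. Durch Ableiten von dem Ruck erhalten wir den Snap: s(t) = 720·t^2 - 480·t - 72. Mit s(t) = 720·t^2 - 480·t - 72 und Einsetzen von t = 2, finden wir s = 1848.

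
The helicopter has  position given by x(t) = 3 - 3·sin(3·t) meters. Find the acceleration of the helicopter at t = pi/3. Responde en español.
Partiendo de la posición x(t) = 3 - 3·sin(3·t), tomamos 2 derivadas. Tomando d/dt de x(t), encontramos v(t) = -9·cos(3·t). Derivando la velocidad, obtenemos la aceleración: a(t) = 27·sin(3·t). Usando a(t) = 27·sin(3·t) y sustituyendo t = pi/3, encontramos a = 0.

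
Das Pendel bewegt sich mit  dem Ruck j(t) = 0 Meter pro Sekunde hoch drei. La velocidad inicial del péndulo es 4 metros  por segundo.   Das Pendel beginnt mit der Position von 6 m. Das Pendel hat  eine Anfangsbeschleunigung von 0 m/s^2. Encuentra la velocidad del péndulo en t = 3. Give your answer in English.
We must find the antiderivative of our jerk equation j(t) = 0 2 times. The antiderivative of jerk is acceleration. Using a(0) = 0, we get a(t) = 0. Integrating acceleration and using the initial condition v(0) = 4, we get v(t) = 4. From the given velocity equation v(t) = 4, we substitute t = 3 to get v = 4.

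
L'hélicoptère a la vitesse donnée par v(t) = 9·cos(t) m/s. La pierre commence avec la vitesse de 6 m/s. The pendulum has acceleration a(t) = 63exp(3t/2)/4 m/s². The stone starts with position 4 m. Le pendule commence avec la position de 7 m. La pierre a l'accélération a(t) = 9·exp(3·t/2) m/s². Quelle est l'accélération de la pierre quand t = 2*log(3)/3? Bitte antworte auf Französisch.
En utilisant a(t) = 9·exp(3·t/2) et en substituant t = 2*log(3)/3, nous trouvons a = 27.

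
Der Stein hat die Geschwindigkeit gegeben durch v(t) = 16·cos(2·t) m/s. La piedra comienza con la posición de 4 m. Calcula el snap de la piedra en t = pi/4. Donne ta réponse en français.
En partant de la vitesse v(t) = 16·cos(2·t), nous prenons 3 dérivées. En dérivant la vitesse, nous obtenons l'accélération: a(t) = -32·sin(2·t). La dérivée de l'accélération donne le jerk: j(t) = -64·cos(2·t). La dérivée du jerk donne le snap: s(t) = 128·sin(2·t). En utilisant s(t) = 128·sin(2·t) et en substituant t = pi/4, nous trouvons s = 128.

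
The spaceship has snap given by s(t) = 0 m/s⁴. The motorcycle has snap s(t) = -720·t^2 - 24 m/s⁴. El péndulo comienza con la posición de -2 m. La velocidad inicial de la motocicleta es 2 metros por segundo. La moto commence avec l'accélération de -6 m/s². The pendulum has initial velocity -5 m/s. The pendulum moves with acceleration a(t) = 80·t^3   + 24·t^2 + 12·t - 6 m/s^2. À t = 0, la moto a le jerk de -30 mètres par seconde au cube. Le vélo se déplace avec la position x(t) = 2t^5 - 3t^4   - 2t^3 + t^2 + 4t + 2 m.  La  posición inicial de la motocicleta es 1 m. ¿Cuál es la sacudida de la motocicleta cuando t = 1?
Necesitamos integrar nuestra ecuación del snap s(t) = -720·t^2 - 24 1 vez. Tomando ∫s(t)dt y aplicando j(0) = -30, encontramos j(t) = -240·t^3 - 24·t - 30. De la ecuación de la sacudida j(t) = -240·t^3 - 24·t - 30, sustituimos t = 1 para obtener j = -294.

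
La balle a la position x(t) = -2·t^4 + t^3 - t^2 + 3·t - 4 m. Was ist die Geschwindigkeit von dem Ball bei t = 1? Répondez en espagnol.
Partiendo de la posición x(t) = -2·t^4 + t^3 - t^2 + 3·t - 4, tomamos 1 derivada. Derivando la posición, obtenemos la velocidad: v(t) = -8·t^3 + 3·t^2 - 2·t + 3. De la ecuación de la velocidad v(t) = -8·t^3 + 3·t^2 - 2·t + 3, sustituimos t = 1 para obtener v = -4.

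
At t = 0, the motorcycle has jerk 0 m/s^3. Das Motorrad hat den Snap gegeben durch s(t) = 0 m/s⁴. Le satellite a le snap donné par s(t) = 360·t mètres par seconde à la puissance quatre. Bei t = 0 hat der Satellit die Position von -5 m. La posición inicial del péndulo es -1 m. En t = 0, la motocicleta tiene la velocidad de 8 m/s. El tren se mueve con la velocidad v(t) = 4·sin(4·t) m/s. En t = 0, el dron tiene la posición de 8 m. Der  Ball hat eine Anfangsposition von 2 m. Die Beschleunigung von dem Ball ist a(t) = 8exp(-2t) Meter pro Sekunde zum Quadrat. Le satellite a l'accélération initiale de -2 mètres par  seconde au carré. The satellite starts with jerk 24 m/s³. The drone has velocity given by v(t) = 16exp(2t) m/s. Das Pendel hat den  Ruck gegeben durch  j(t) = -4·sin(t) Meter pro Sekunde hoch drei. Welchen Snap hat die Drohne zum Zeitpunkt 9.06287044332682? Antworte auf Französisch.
Pour résoudre ceci, nous devons prendre 3 dérivées de notre équation de la vitesse v(t) = 16·exp(2·t). En dérivant la vitesse, nous obtenons l'accélération: a(t) = 32·exp(2·t). La dérivée de l'accélération donne le jerk: j(t) = 64·exp(2·t). La dérivée du jerk donne le snap: s(t) = 128·exp(2·t). En utilisant s(t) = 128·exp(2·t) et en substituant t = 9.06287044332682, nous trouvons s = 9530577497.00264.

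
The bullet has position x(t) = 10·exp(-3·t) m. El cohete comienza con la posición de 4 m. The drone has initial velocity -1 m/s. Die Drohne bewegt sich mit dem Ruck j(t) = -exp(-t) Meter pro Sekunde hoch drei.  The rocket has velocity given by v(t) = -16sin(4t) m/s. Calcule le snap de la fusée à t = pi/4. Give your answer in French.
Nous devons dériver notre équation de la vitesse v(t) = -16·sin(4·t) 3 fois. En prenant d/dt de v(t), nous trouvons a(t) = -64·cos(4·t). En dérivant l'accélération, nous obtenons le jerk: j(t) = 256·sin(4·t). En prenant d/dt de j(t), nous trouvons s(t) = 1024·cos(4·t). En utilisant s(t) = 1024·cos(4·t) et en substituant t = pi/4, nous trouvons s = -1024.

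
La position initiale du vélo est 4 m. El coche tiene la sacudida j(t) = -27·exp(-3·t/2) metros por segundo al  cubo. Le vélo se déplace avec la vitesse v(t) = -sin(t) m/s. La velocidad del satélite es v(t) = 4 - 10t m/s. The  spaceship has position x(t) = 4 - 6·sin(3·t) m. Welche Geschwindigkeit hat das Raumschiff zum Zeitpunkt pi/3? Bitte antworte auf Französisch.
Nous devons dériver notre équation de la position x(t) = 4 - 6·sin(3·t) 1 fois. La dérivée de la position donne la vitesse: v(t) = -18·cos(3·t). Nous avons la vitesse v(t) = -18·cos(3·t). En substituant t = pi/3: v(pi/3) = 18.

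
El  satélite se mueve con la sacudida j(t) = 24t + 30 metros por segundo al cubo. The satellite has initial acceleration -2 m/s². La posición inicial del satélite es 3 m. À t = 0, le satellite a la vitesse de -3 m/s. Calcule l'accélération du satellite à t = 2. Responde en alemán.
Um dies zu lösen, müssen wir 1 Stammfunktion unserer Gleichung für den Ruck j(t) = 24·t + 30 finden. Die Stammfunktion von dem Ruck ist die Beschleunigung. Mit a(0) = -2 erhalten wir a(t) = 12·t^2 + 30·t - 2. Aus der Gleichung für die Beschleunigung a(t) = 12·t^2 + 30·t - 2, setzen wir t = 2 ein und erhalten a = 106.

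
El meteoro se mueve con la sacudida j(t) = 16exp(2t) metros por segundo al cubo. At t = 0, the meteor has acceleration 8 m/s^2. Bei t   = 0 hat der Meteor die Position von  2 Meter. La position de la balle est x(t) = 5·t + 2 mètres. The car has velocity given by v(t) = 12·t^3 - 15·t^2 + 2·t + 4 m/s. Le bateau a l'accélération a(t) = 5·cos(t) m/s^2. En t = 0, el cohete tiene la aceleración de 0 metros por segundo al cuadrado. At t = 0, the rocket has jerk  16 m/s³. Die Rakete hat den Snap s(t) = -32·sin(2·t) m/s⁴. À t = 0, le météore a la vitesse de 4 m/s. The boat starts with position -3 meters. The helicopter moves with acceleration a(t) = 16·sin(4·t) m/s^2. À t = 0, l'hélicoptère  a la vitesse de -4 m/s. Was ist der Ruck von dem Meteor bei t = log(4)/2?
Mit j(t) = 16·exp(2·t) und Einsetzen von t = log(4)/2, finden wir j = 64.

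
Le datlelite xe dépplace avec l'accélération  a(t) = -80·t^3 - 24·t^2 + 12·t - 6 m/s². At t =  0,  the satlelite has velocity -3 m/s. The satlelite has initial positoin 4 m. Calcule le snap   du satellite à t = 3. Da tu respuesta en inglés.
To solve this, we need to take 2 derivatives of our acceleration equation a(t) = -80·t^3 - 24·t^2 + 12·t - 6. Taking d/dt of a(t), we find j(t) = -240·t^2 - 48·t + 12. Differentiating jerk, we get snap: s(t) = -480·t - 48. We have snap s(t) = -480·t - 48. Substituting t = 3: s(3) = -1488.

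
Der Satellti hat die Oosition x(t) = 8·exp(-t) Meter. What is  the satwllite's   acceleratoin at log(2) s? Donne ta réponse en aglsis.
We must differentiate our position equation x(t) = 8·exp(-t) 2 times. The derivative of position gives velocity: v(t) = -8·exp(-t). Taking d/dt of v(t), we find a(t) = 8·exp(-t). We have acceleration a(t) = 8·exp(-t). Substituting t = log(2): a(log(2)) = 4.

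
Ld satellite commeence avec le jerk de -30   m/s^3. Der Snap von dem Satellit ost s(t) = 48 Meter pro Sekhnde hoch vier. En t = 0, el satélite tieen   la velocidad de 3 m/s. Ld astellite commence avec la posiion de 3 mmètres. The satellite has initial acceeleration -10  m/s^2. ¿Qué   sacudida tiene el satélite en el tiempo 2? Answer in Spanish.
Necesitamos integrar nuestra ecuación del snap s(t) = 48 1 vez. Tomando ∫s(t)dt y aplicando j(0) = -30, encontramos j(t) = 48·t - 30. De la ecuación de la sacudida j(t) = 48·t - 30, sustituimos t = 2 para obtener j = 66.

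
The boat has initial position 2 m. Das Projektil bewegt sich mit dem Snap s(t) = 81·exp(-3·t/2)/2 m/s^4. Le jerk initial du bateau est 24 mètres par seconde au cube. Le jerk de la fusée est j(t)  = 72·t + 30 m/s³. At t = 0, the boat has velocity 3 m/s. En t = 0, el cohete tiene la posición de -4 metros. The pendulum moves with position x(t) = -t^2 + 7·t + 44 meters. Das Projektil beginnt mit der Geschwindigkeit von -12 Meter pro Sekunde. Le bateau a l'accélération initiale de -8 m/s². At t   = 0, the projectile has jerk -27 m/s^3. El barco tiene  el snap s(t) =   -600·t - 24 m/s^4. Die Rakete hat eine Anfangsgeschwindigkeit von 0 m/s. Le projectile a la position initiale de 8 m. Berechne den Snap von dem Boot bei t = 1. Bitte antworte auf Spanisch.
Usando s(t) = -600·t - 24 y sustituyendo t = 1, encontramos s = -624.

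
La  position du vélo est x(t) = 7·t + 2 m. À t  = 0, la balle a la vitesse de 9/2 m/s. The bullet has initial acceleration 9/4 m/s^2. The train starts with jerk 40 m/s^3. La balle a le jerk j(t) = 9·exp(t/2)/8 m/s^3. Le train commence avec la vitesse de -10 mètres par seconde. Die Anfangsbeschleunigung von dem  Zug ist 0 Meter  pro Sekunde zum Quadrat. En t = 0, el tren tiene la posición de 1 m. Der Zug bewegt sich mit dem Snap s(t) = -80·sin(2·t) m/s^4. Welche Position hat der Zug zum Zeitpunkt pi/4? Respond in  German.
Um dies zu lösen, müssen wir 4 Integrale unserer Gleichung für den Snap s(t) = -80·sin(2·t) finden. Das Integral von dem Snap, mit j(0) = 40, ergibt den Ruck: j(t) = 40·cos(2·t). Die Stammfunktion von dem Ruck ist die Beschleunigung. Mit a(0) = 0 erhalten wir a(t) = 20·sin(2·t). Mit ∫a(t)dt und Anwendung von v(0) = -10, finden wir v(t) = -10·cos(2·t). Durch Integration von der Geschwindigkeit und Verwendung der Anfangsbedingung x(0) = 1, erhalten wir x(t) = 1 - 5·sin(2·t). Mit x(t) = 1 - 5·sin(2·t) und Einsetzen von t = pi/4, finden wir x = -4.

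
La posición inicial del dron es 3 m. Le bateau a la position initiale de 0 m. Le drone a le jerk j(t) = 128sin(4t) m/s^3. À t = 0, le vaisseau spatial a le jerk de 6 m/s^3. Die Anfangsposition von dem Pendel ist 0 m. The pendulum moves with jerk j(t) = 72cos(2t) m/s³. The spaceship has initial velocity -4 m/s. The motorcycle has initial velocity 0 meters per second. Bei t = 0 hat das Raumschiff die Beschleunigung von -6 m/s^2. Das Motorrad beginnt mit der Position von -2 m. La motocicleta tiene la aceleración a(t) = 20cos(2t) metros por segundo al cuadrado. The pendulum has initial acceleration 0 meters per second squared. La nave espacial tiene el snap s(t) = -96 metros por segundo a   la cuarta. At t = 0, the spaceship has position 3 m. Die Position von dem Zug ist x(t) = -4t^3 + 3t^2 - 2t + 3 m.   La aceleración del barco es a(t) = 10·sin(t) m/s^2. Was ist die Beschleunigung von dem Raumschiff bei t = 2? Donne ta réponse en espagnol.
Debemos encontrar la integral de nuestra ecuación del snap s(t) = -96 2 veces. La antiderivada del snap, con j(0) = 6, da la sacudida: j(t) = 6 - 96·t. La antiderivada de la sacudida, con a(0) = -6, da la aceleración: a(t) = -48·t^2 + 6·t - 6. Usando a(t) = -48·t^2 + 6·t - 6 y sustituyendo t = 2, encontramos a = -186.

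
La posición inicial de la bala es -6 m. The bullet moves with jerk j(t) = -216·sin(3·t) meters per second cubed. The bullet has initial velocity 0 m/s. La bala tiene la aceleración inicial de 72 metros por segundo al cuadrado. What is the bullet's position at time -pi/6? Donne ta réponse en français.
En partant du jerk j(t) = -216·sin(3·t), nous prenons 3 primitives. L'intégrale du jerk, avec a(0) = 72, donne l'accélération: a(t) = 72·cos(3·t). La primitive de l'accélération, avec v(0) = 0, donne la vitesse: v(t) = 24·sin(3·t). En intégrant la vitesse et en utilisant la condition initiale x(0) = -6, nous obtenons x(t) = 2 - 8·cos(3·t). De l'équation de la position x(t) = 2 - 8·cos(3·t), nous substituons t = -pi/6 pour obtenir x = 2.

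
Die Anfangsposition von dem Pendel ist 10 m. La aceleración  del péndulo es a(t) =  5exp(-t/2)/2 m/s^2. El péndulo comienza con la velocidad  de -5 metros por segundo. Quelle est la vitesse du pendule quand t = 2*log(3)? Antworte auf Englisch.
To solve this, we need to take 1 antiderivative of our acceleration equation a(t) = 5·exp(-t/2)/2. Integrating acceleration and using the initial condition v(0) = -5, we get v(t) = -5·exp(-t/2). From the given velocity equation v(t) = -5·exp(-t/2), we substitute t = 2*log(3) to get v = -5/3.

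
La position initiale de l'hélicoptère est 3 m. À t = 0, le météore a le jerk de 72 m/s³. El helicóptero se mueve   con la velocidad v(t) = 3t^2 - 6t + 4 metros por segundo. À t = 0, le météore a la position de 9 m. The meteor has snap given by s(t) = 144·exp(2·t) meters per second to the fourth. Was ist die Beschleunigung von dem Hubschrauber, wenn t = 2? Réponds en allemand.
Ausgehend von der Geschwindigkeit v(t) = 3·t^2 - 6·t + 4, nehmen wir 1 Ableitung. Die Ableitung von der Geschwindigkeit ergibt die Beschleunigung: a(t) = 6·t - 6. Wir haben die Beschleunigung a(t) = 6·t - 6. Durch Einsetzen von t = 2: a(2) = 6.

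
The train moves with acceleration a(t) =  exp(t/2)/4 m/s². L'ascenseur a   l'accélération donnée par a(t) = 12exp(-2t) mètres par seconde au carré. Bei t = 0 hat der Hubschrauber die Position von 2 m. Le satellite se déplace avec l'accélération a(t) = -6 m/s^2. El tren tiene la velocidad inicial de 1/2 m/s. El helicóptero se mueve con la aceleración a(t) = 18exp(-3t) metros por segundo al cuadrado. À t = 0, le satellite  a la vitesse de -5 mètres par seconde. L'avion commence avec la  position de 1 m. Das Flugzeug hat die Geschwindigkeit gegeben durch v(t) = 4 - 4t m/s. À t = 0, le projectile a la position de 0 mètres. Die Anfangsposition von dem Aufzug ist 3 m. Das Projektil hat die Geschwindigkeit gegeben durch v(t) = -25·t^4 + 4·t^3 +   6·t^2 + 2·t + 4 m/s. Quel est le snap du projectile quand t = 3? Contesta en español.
Para resolver esto, necesitamos tomar 3 derivadas de nuestra ecuación de la velocidad v(t) = -25·t^4 + 4·t^3 + 6·t^2 + 2·t + 4. La derivada de la velocidad da la aceleración: a(t) = -100·t^3 + 12·t^2 + 12·t + 2. La derivada de la aceleración da la sacudida: j(t) = -300·t^2 + 24·t + 12. Tomando d/dt de j(t), encontramos s(t) = 24 - 600·t. Tenemos el snap s(t) = 24 - 600·t. Sustituyendo t = 3: s(3) = -1776.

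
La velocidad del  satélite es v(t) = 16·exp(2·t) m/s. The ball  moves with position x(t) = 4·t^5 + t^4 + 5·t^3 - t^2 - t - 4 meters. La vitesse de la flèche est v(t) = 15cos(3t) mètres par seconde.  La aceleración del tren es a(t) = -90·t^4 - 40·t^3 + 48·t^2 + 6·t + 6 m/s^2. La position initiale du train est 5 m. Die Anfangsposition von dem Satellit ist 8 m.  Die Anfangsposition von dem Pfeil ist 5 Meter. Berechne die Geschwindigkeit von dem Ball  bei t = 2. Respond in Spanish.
Debemos derivar nuestra ecuación de la posición x(t) = 4·t^5 + t^4 + 5·t^3 - t^2 - t - 4 1 vez. Tomando d/dt de x(t), encontramos v(t) = 20·t^4 + 4·t^3 + 15·t^2 - 2·t - 1. De la ecuación de la velocidad v(t) = 20·t^4 + 4·t^3 + 15·t^2 - 2·t - 1, sustituimos t = 2 para obtener v = 407.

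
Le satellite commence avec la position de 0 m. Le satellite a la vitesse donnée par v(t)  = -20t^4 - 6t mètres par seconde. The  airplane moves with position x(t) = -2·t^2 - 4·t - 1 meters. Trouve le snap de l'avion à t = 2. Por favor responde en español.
Para resolver esto, necesitamos tomar 4 derivadas de nuestra ecuación de la posición x(t) = -2·t^2 - 4·t - 1. Derivando la posición, obtenemos la velocidad: v(t) = -4·t - 4. Tomando d/dt de v(t), encontramos a(t) = -4. Tomando d/dt de a(t), encontramos j(t) = 0. La derivada de la sacudida da el snap: s(t) = 0. De la ecuación del snap s(t) = 0, sustituimos t = 2 para obtener s = 0.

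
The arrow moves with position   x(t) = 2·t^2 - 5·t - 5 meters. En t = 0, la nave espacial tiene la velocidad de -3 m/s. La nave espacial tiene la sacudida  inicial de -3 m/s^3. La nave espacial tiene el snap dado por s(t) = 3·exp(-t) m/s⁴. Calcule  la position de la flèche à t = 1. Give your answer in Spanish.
De la ecuación de la posición x(t) = 2·t^2 - 5·t - 5, sustituimos t = 1 para obtener x = -8.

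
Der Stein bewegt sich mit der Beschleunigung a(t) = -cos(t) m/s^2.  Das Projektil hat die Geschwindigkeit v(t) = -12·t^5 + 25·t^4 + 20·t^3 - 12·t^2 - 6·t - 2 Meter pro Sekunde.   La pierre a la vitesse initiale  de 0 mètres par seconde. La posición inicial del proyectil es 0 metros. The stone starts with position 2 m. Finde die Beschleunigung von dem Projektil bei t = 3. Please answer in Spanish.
Partiendo de la velocidad v(t) = -12·t^5 + 25·t^4 + 20·t^3 - 12·t^2 - 6·t - 2, tomamos 1 derivada. La derivada de la velocidad da la aceleración: a(t) = -60·t^4 + 100·t^3 + 60·t^2 - 24·t - 6. Tenemos la aceleración a(t) = -60·t^4 + 100·t^3 + 60·t^2 - 24·t - 6. Sustituyendo t = 3: a(3) = -1698.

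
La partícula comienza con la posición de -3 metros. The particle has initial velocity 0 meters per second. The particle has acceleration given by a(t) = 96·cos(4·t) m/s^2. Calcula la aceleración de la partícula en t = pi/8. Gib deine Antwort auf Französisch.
De l'équation de l'accélération a(t) = 96·cos(4·t), nous substituons t = pi/8 pour obtenir a = 0.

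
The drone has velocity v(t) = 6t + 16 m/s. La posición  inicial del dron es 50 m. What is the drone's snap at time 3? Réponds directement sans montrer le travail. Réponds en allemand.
Die Antwort ist 0.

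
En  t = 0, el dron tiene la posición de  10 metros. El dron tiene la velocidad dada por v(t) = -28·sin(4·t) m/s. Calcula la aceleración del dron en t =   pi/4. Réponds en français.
Nous devons dériver notre équation de la vitesse v(t) = -28·sin(4·t) 1 fois. En prenant d/dt de v(t), nous trouvons a(t) = -112·cos(4·t). De l'équation de l'accélération a(t) = -112·cos(4·t), nous substituons t = pi/4 pour obtenir a = 112.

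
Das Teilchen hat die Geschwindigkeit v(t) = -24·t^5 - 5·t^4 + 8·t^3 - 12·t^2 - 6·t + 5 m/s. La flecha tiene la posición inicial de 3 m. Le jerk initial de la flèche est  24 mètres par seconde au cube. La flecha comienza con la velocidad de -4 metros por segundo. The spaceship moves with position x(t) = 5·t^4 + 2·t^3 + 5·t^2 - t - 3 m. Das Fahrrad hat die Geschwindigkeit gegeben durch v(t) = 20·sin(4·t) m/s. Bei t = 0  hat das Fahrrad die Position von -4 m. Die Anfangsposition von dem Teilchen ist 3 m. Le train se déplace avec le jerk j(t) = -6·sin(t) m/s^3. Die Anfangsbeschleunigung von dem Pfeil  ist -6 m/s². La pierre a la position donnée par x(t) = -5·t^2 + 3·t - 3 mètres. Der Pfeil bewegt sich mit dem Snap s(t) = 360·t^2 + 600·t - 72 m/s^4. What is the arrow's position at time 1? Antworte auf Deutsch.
Wir müssen die Stammfunktion unserer Gleichung für den Snap s(t) = 360·t^2 + 600·t - 72 4-mal finden. Die Stammfunktion von dem Snap ist der Ruck. Mit j(0) = 24 erhalten wir j(t) = 120·t^3 + 300·t^2 - 72·t + 24. Die Stammfunktion von dem Ruck, mit a(0) = -6, ergibt die Beschleunigung: a(t) = 30·t^4 + 100·t^3 - 36·t^2 + 24·t - 6. Das Integral von der Beschleunigung ist die Geschwindigkeit. Mit v(0) = -4 erhalten wir v(t) = 6·t^5 + 25·t^4 - 12·t^3 + 12·t^2 - 6·t - 4. Durch Integration von der Geschwindigkeit und Verwendung der Anfangsbedingung x(0) = 3, erhalten wir x(t) = t^6 + 5·t^5 - 3·t^4 + 4·t^3 - 3·t^2 - 4·t + 3. Aus der Gleichung für die Position x(t) = t^6 + 5·t^5 - 3·t^4 + 4·t^3 - 3·t^2 - 4·t + 3, setzen wir t = 1 ein und erhalten x = 3.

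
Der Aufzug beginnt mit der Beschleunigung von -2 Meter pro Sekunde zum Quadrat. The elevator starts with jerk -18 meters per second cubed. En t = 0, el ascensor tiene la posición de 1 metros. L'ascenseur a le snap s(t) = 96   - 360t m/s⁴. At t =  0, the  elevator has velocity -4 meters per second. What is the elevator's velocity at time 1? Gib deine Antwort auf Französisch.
En partant du snap s(t) = 96 - 360·t, nous prenons 3 primitives. En intégrant le snap et en utilisant la condition initiale j(0) = -18, nous obtenons j(t) = -180·t^2 + 96·t - 18. La primitive du jerk, avec a(0) = -2, donne l'accélération: a(t) = -60·t^3 + 48·t^2 - 18·t - 2. En prenant ∫a(t)dt et en appliquant v(0) = -4, nous trouvons v(t) = -15·t^4 + 16·t^3 - 9·t^2 - 2·t - 4. En utilisant v(t) = -15·t^4 + 16·t^3 - 9·t^2 - 2·t - 4 et en substituant t = 1, nous trouvons v = -14.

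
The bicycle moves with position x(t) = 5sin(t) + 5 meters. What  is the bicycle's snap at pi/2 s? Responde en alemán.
Ausgehend von der Position x(t) = 5·sin(t) + 5, nehmen wir 4 Ableitungen. Die Ableitung von der Position ergibt die Geschwindigkeit: v(t) = 5·cos(t). Die Ableitung von der Geschwindigkeit ergibt die Beschleunigung: a(t) = -5·sin(t). Die Ableitung von der Beschleunigung ergibt den Ruck: j(t) = -5·cos(t). Die Ableitung von dem Ruck ergibt den Snap: s(t) = 5·sin(t). Wir haben den Snap s(t) = 5·sin(t). Durch Einsetzen von t = pi/2: s(pi/2) = 5.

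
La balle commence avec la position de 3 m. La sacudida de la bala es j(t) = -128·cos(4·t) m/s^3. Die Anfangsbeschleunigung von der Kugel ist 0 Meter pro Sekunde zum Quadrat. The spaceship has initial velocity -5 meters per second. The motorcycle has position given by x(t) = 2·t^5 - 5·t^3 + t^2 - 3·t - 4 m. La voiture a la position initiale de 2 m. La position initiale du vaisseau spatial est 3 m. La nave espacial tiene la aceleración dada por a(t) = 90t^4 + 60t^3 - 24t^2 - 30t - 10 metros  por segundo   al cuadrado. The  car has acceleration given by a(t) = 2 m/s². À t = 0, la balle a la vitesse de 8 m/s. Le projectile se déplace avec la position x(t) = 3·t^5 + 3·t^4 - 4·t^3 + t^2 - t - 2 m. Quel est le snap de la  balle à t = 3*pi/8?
Nous devons dériver notre équation du jerk j(t) = -128·cos(4·t) 1 fois. En prenant d/dt de j(t), nous trouvons s(t) = 512·sin(4·t). Nous avons le snap s(t) = 512·sin(4·t). En substituant t = 3*pi/8: s(3*pi/8) = -512.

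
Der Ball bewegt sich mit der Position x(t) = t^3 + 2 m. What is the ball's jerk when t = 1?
To solve this, we need to take 3 derivatives of our position equation x(t) = t^3 + 2. Taking d/dt of x(t), we find v(t) = 3·t^2. Differentiating velocity, we get acceleration: a(t) = 6·t. The derivative of acceleration gives jerk: j(t) = 6. Using j(t) = 6 and substituting t = 1, we find j = 6.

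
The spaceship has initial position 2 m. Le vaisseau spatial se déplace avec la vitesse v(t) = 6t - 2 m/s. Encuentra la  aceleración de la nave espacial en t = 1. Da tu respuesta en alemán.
Wir müssen unsere Gleichung für die Geschwindigkeit v(t) = 6·t - 2 1-mal ableiten. Die Ableitung von der Geschwindigkeit ergibt die Beschleunigung: a(t) = 6. Wir haben die Beschleunigung a(t) = 6. Durch Einsetzen von t = 1: a(1) = 6.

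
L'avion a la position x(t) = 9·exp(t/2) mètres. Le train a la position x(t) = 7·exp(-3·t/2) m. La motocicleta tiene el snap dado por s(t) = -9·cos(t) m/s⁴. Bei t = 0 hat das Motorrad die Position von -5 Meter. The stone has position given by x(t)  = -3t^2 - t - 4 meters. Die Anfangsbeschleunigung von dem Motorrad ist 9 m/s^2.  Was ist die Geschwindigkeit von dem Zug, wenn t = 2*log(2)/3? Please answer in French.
Pour résoudre ceci, nous devons prendre 1 dérivée de notre équation de la position x(t) = 7·exp(-3·t/2). En dérivant la position, nous obtenons la vitesse: v(t) = -21·exp(-3·t/2)/2. En utilisant v(t) = -21·exp(-3·t/2)/2 et en substituant t = 2*log(2)/3, nous trouvons v = -21/4.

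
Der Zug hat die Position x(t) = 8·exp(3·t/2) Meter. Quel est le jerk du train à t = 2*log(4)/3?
Nous devons dériver notre équation de la position x(t) = 8·exp(3·t/2) 3 fois. En dérivant la position, nous obtenons la vitesse: v(t) = 12·exp(3·t/2). En dérivant la vitesse, nous obtenons l'accélération: a(t) = 18·exp(3·t/2). En dérivant l'accélération, nous obtenons le jerk: j(t) = 27·exp(3·t/2). Nous avons le jerk j(t) = 27·exp(3·t/2). En substituant t = 2*log(4)/3: j(2*log(4)/3) = 108.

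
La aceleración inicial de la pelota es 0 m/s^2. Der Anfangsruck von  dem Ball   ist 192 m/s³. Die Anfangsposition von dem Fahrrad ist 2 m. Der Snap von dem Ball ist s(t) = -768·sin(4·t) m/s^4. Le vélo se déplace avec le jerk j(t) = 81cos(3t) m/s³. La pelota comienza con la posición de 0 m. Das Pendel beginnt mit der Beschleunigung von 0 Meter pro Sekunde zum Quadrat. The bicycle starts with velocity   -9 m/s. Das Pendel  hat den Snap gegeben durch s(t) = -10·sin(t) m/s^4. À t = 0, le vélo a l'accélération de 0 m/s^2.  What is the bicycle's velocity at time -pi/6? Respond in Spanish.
Partiendo de la sacudida j(t) = 81·cos(3·t), tomamos 2 antiderivadas. Integrando la sacudida y usando la condición inicial a(0) = 0, obtenemos a(t) = 27·sin(3·t). Tomando ∫a(t)dt y aplicando v(0) = -9, encontramos v(t) = -9·cos(3·t). De la ecuación de la velocidad v(t) = -9·cos(3·t), sustituimos t = -pi/6 para obtener v = 0.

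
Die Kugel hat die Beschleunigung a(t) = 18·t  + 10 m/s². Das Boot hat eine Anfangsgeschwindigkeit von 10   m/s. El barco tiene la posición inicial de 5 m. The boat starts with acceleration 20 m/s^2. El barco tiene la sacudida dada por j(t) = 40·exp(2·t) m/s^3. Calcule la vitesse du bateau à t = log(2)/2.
Nous devons trouver l'intégrale de notre équation du jerk j(t) = 40·exp(2·t) 2 fois. La primitive du jerk, avec a(0) = 20, donne l'accélération: a(t) = 20·exp(2·t). La primitive de l'accélération est la vitesse. En utilisant v(0) = 10, nous obtenons v(t) = 10·exp(2·t). De l'équation de la vitesse v(t) = 10·exp(2·t), nous substituons t = log(2)/2 pour obtenir v = 20.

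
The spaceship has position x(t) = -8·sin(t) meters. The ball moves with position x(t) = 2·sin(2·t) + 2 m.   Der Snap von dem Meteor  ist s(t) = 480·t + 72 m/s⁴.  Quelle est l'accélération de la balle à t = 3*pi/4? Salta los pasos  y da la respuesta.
L'accélération à t = 3*pi/4 est a = 8.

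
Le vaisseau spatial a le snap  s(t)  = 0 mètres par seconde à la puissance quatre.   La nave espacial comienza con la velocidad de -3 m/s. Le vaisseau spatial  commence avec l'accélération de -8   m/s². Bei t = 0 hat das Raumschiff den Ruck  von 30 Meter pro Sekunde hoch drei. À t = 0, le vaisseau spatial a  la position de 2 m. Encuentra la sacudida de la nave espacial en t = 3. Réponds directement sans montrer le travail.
j(3) = 30.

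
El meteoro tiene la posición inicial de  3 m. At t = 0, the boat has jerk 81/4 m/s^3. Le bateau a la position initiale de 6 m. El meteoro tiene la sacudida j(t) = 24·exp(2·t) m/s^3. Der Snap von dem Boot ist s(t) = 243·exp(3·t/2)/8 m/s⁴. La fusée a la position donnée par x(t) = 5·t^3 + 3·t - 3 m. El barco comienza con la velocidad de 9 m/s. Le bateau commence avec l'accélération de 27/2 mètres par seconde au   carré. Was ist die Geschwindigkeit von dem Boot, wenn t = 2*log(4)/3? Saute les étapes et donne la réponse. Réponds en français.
v(2*log(4)/3) = 36.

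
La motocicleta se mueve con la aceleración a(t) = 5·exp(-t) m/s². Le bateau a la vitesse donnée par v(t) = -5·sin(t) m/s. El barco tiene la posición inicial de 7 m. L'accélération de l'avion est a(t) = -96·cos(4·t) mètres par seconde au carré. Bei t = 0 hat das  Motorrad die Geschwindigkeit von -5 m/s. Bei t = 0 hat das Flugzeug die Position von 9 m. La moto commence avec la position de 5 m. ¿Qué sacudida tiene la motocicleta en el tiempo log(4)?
Debemos derivar nuestra ecuación de la aceleración a(t) = 5·exp(-t) 1 vez. La derivada de la aceleración da la sacudida: j(t) = -5·exp(-t). Usando j(t) = -5·exp(-t) y sustituyendo t = log(4), encontramos j = -5/4.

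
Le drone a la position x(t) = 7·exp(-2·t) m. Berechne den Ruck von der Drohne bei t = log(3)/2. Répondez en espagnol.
Para resolver esto, necesitamos tomar 3 derivadas de nuestra ecuación de la posición x(t) = 7·exp(-2·t). Derivando la posición, obtenemos la velocidad: v(t) = -14·exp(-2·t). La derivada de la velocidad da la aceleración: a(t) = 28·exp(-2·t). La derivada de la aceleración da la sacudida: j(t) = -56·exp(-2·t). Tenemos la sacudida j(t) = -56·exp(-2·t). Sustituyendo t = log(3)/2: j(log(3)/2) = -56/3.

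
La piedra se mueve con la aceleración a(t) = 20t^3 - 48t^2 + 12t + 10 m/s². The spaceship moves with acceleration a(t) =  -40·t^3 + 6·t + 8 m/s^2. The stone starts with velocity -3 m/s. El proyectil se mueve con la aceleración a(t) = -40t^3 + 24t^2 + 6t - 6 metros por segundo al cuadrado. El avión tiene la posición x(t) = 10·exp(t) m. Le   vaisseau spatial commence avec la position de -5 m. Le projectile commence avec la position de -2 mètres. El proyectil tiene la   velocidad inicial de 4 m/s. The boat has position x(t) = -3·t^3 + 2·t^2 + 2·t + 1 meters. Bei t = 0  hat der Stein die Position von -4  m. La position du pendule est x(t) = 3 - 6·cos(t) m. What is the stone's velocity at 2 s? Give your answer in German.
Um dies zu lösen, müssen wir 1 Integral unserer Gleichung für die Beschleunigung a(t) = 20·t^3 - 48·t^2 + 12·t + 10 finden. Durch Integration von der Beschleunigung und Verwendung der Anfangsbedingung v(0) = -3, erhalten wir v(t) = 5·t^4 - 16·t^3 + 6·t^2 + 10·t - 3. Mit v(t) = 5·t^4 - 16·t^3 + 6·t^2 + 10·t - 3 und Einsetzen von t = 2, finden wir v = -7.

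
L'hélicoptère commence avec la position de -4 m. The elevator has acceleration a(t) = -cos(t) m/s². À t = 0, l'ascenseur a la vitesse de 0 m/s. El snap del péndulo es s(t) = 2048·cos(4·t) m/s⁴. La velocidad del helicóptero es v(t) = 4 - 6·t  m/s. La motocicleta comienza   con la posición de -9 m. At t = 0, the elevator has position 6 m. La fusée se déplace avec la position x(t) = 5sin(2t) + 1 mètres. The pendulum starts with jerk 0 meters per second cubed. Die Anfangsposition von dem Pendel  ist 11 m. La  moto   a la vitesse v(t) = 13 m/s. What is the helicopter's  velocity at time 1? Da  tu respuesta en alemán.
Aus der Gleichung für die Geschwindigkeit v(t) = 4 - 6·t, setzen wir t = 1 ein und erhalten v = -2.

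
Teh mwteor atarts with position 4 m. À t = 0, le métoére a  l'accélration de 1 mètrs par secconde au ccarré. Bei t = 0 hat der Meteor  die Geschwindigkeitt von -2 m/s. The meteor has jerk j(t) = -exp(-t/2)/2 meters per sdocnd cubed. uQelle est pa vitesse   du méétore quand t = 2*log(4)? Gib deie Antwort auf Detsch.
Wir müssen unsere Gleichung für den Ruck j(t) = -exp(-t/2)/2 2-mal integrieren. Mit ∫j(t)dt und Anwendung von a(0) = 1, finden wir a(t) = exp(-t/2). Das Integral von der Beschleunigung ist die Geschwindigkeit. Mit v(0) = -2 erhalten wir v(t) = -2·exp(-t/2). Wir haben die Geschwindigkeit v(t) = -2·exp(-t/2). Durch Einsetzen von t = 2*log(4): v(2*log(4)) = -1/2.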